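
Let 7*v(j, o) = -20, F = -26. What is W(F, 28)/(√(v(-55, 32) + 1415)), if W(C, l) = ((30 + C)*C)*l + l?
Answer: -2884*√69195/9885 ≈ -76.746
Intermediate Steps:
v(j, o) = -20/7 (v(j, o) = (⅐)*(-20) = -20/7)
W(C, l) = l + C*l*(30 + C) (W(C, l) = (C*(30 + C))*l + l = C*l*(30 + C) + l = l + C*l*(30 + C))
W(F, 28)/(√(v(-55, 32) + 1415)) = (28*(1 + (-26)² + 30*(-26)))/(√(-20/7 + 1415)) = (28*(1 + 676 - 780))/(√(9885/7)) = (28*(-103))/((√69195/7)) = -2884*√69195/9885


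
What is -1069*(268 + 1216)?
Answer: -1586396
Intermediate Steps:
-1069*(268 + 1216) = -1069*1484 = -1586396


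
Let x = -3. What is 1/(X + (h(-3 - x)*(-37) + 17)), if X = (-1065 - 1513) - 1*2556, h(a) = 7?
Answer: -1/5376 ≈ -0.00018601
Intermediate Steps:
X = -5134 (X = -2578 - 2556 = -5134)
1/(X + (h(-3 - x)*(-37) + 17)) = 1/(-5134 + (7*(-37) + 17)) = 1/(-5134 + (-259 + 17)) = 1/(-5134 - 242) = 1/(-5376) = -1/5376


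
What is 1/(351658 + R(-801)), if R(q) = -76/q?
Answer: 801/281678134 ≈ 2.8437e-6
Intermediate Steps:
1/(351658 + R(-801)) = 1/(351658 - 76/(-801)) = 1/(351658 - 76*(-1/801)) = 1/(351658 + 76/801) = 1/(281678134/801) = 801/281678134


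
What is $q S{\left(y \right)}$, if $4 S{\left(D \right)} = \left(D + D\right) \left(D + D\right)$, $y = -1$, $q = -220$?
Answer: $-220$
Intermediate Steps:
$S{\left(D \right)} = D^{2}$ ($S{\left(D \right)} = \frac{\left(D + D\right) \left(D + D\right)}{4} = \frac{2 D 2 D}{4} = \frac{4 D^{2}}{4} = D^{2}$)
$q S{\left(y \right)} = - 220 \left(-1\right)^{2} = \left(-220\right) 1 = -220$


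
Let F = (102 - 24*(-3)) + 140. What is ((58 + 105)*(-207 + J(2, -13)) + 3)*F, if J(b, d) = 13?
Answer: -9928366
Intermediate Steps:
F = 314 (F = (102 + 72) + 140 = 174 + 140 = 314)
((58 + 105)*(-207 + J(2, -13)) + 3)*F = ((58 + 105)*(-207 + 13) + 3)*314 = (163*(-194) + 3)*314 = (-31622 + 3)*314 = -31619*314 = -9928366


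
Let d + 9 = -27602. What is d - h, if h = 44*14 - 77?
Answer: -28150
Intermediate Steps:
d = -27611 (d = -9 - 27602 = -27611)
h = 539 (h = 616 - 77 = 539)
d - h = -27611 - 1*539 = -27611 - 539 = -28150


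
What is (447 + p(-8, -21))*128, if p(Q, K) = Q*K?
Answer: 78720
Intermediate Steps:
p(Q, K) = K*Q
(447 + p(-8, -21))*128 = (447 - 21*(-8))*128 = (447 + 168)*128 = 615*128 = 78720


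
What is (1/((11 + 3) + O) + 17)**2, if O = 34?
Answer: 667489/2304 ≈ 289.71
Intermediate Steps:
(1/((11 + 3) + O) + 17)**2 = (1/((11 + 3) + 34) + 17)**2 = (1/(14 + 34) + 17)**2 = (1/48 + 17)**2 = (817/48)**2 = 667489/2304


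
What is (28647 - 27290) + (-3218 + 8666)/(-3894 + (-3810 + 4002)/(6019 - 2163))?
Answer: 212025471/156407 ≈ 1355.6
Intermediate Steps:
(28647 - 27290) + (-3218 + 8666)/(-3894 + (-3810 + 4002)/(6019 - 2163)) = 1357 + 5448/(-3894 + 192/3856) = 1357 + 5448/(-3894 + 192*(1/3856)) = 1357 + 5448/(-3894 + 12/241) = 1357 + 5448/(-938442/241) = 1357 + 5448*(-241/938442) = 1357 - 218828/156407 = 212025471/156407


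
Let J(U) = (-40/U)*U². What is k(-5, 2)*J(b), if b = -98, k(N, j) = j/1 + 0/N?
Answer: 7840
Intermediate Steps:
k(N, j) = j (k(N, j) = j*1 + 0 = j + 0 = j)
J(U) = -40*U
k(-5, 2)*J(b) = 2*(-40*(-98)) = 2*3920 = 7840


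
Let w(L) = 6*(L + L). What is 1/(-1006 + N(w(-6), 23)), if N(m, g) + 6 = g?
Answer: -1/989 ≈ -0.0010111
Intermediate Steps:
w(L) = 12*L (w(L) = 6*(2*L) = 12*L)
N(m, g) = -6 + g
1/(-1006 + N(w(-6), 23)) = 1/(-1006 + (-6 + 23)) = 1/(-1006 + 17) = 1/(-989) = -1/989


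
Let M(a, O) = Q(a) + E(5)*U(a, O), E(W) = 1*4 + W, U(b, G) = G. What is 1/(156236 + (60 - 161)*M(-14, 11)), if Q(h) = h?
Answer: 1/147651 ≈ 6.7727e-6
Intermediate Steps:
E(W) = 4 + W
M(a, O) = a + 9*O (M(a, O) = a + (4 + 5)*O = a + 9*O)
1/(156236 + (60 - 161)*M(-14, 11)) = 1/(156236 + (60 - 161)*(-14 + 9*11)) = 1/(156236 - 101*(-14 + 99)) = 1/(156236 - 101*85) = 1/(156236 - 8585) = 1/147651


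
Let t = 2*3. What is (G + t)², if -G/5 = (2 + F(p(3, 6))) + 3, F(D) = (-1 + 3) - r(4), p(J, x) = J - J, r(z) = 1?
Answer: 576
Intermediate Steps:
p(J, x) = 0
t = 6
F(D) = 1 (F(D) = (-1 + 3) - 1*1 = 2 - 1 = 1)
G = -30 (G = -5*((2 + 1) + 3) = -5*(3 + 3) = -5*6 = -30)
(G + t)² = (-30 + 6)² = (-24)² = 576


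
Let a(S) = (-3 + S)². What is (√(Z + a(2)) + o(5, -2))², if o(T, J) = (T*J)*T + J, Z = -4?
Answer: (52 - I*√3)² ≈ 2701.0 - 180.13*I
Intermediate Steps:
o(T, J) = J + J*T² (o(T, J) = (J*T)*T + J = J*T² + J = J + J*T²)
(√(Z + a(2)) + o(5, -2))² = (√(-4 + (-3 + 2)²) - 2*(1 + 5²))² = (√(-4 + (-1)²) - 2*(1 + 25))² = (√(-4 + 1) - 2*26)² = (√(-3) - 52)² = (I*√3 - 52)² = (-52 + I*√3)²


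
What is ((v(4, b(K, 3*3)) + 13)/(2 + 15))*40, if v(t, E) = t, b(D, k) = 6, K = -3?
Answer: 40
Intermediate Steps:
((v(4, b(K, 3*3)) + 13)/(2 + 15))*40 = ((4 + 13)/(2 + 15))*40 = (17/17)*40 = (17*(1/17))*40 = 1*40 = 40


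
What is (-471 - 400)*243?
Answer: -211653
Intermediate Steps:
(-471 - 400)*243 = -871*243 = -211653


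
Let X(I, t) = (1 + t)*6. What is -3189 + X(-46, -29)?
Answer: -3357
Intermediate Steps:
X(I, t) = 6 + 6*t
-3189 + X(-46, -29) = -3189 + (6 + 6*(-29)) = -3189 + (6 - 174) = -3189 - 168 = -3357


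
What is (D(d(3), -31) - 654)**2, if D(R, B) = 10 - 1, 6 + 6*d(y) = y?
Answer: 416025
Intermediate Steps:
d(y) = -1 + y/6
D(R, B) = 9
(D(d(3), -31) - 654)**2 = (9 - 654)**2 = (-645)**2 = 416025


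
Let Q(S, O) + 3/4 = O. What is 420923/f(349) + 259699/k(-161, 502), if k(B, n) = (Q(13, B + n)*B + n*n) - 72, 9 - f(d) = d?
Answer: -331589633621/268126380 ≈ -1236.7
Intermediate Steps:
f(d) = 9 - d
Q(S, O) = -3/4 + O
k(B, n) = -72 + n**2 + B*(-3/4 + B + n) (k(B, n) = ((-3/4 + (B + n))*B + n*n) - 72 = ((-3/4 + B + n)*B + n**2) - 72 = (B*(-3/4 + B + n) + n**2) - 72 = (n**2 + B*(-3/4 + B + n)) - 72 = -72 + n**2 + B*(-3/4 + B + n))
420923/f(349) + 259699/k(-161, 502) = 420923/(9 - 1*349) + 259699/(-72 + (-161)**2 + 502**2 - 3/4*(-161) - 161*502) = 420923/(9 - 349) + 259699/(-72 + 25921 + 252004 + 483/4 - 80822) = 420923/(-340) + 259699/(788607/4) = 420923*(-1/340) + 259699*(4/788607) = -420923/340 + 1038796/788607 = -331589633621/268126380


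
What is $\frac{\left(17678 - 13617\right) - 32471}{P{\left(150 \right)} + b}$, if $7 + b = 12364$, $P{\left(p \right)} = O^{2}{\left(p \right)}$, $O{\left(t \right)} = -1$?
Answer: $- \frac{14205}{6179} \approx -2.2989$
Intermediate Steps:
$P{\left(p \right)} = 1$ ($P{\left(p \right)} = \left(-1\right)^{2} = 1$)
$b = 12357$ ($b = -7 + 12364 = 12357$)
$\frac{\left(17678 - 13617\right) - 32471}{P{\left(150 \right)} + b} = \frac{\left(17678 - 13617\right) - 32471}{1 + 12357} = \frac{4061 - 32471}{12358} = \left(-28410\right) \frac{1}{12358} = - \frac{14205}{6179}$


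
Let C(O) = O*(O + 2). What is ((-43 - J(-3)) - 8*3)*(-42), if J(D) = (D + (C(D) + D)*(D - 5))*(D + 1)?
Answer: 3066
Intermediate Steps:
C(O) = O*(2 + O)
J(D) = (1 + D)*(D + (-5 + D)*(D + D*(2 + D))) (J(D) = (D + (D*(2 + D) + D)*(D - 5))*(D + 1) = (D + (D + D*(2 + D))*(-5 + D))*(1 + D) = (D + (-5 + D)*(D + D*(2 + D)))*(1 + D) = (1 + D)*(D + (-5 + D)*(D + D*(2 + D))))
((-43 - J(-3)) - 8*3)*(-42) = ((-43 - (-3)*(-14 + (-3)³ - 1*(-3)² - 16*(-3))) - 8*3)*(-42) = ((-43 - (-3)*(-14 - 27 - 1*9 + 48)) - 24)*(-42) = ((-43 - (-3)*(-14 - 27 - 9 + 48)) - 24)*(-42) = ((-43 - (-3)*(-2)) - 24)*(-42) = ((-43 - 1*6) - 24)*(-42) = ((-43 - 6) - 24)*(-42) = (-49 - 24)*(-42) = -73*(-42) = 3066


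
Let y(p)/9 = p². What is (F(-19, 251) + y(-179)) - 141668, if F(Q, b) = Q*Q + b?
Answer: 147313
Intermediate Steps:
y(p) = 9*p²
F(Q, b) = b + Q² (F(Q, b) = Q² + b = b + Q²)
(F(-19, 251) + y(-179)) - 141668 = ((251 + (-19)²) + 9*(-179)²) - 141668 = ((251 + 361) + 9*32041) - 141668 = (612 + 288369) - 141668 = 288981 - 141668 = 147313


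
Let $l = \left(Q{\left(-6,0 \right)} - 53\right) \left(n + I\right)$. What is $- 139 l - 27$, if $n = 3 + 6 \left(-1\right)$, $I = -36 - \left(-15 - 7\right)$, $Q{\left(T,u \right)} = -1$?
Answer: $-127629$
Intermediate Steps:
$I = -14$ ($I = -36 - -22 = -36 + 22 = -14$)
$n = -3$ ($n = 3 - 6 = -3$)
$l = 918$ ($l = \left(-1 - 53\right) \left(-3 - 14\right) = \left(-54\right) \left(-17\right) = 918$)
$- 139 l - 27 = \left(-139\right) 918 - 27 = -127602 - 27 = -127629$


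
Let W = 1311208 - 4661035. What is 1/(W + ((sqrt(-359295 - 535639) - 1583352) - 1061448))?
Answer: -5994627/35935553764063 - I*sqrt(894934)/35935553764063 ≈ -1.6682e-7 - 2.6325e-11*I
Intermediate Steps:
W = -3349827
1/(W + ((sqrt(-359295 - 535639) - 1583352) - 1061448)) = 1/(-3349827 + ((sqrt(-359295 - 535639) - 1583352) - 1061448)) = 1/(-3349827 + ((sqrt(-894934) - 1583352) - 1061448)) = 1/(-3349827 + ((I*sqrt(894934) - 1583352) - 1061448)) = 1/(-3349827 + ((-1583352 + I*sqrt(894934)) - 1061448)) = 1/(-3349827 + (-2644800 + I*sqrt(894934))) = 1/(-5994627 + I*sqrt(894934))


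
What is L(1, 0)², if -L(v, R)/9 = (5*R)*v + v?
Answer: 81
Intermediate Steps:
L(v, R) = -9*v - 45*R*v (L(v, R) = -9*((5*R)*v + v) = -9*(5*R*v + v) = -9*(v + 5*R*v) = -9*v - 45*R*v)
L(1, 0)² = (-9*1*(1 + 5*0))² = (-9*1*(1 + 0))² = (-9*1*1)² = (-9)² = 81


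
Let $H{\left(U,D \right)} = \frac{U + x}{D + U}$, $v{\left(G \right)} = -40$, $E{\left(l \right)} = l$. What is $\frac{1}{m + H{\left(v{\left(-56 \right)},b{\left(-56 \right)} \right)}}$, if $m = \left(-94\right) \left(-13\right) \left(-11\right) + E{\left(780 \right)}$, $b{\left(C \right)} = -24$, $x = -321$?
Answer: $- \frac{64}{810007} \approx -7.9012 \cdot 10^{-5}$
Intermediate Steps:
$H{\left(U,D \right)} = \frac{-321 + U}{D + U}$ ($H{\left(U,D \right)} = \frac{U - 321}{D + U} = \frac{-321 + U}{D + U}$)
$m = -12662$ ($m = \left(-94\right) \left(-13\right) \left(-11\right) + 780 = 1222 \left(-11\right) + 780 = -13442 + 780 = -12662$)
$\frac{1}{m + H{\left(v{\left(-56 \right)},b{\left(-56 \right)} \right)}} = \frac{1}{-12662 + \frac{-321 - 40}{-24 - 40}} = \frac{1}{-12662 + \frac{1}{-64} \left(-361\right)} = \frac{1}{-12662 - - \frac{361}{64}} = \frac{1}{-12662 + \frac{361}{64}} = \frac{1}{- \frac{810007}{64}} = - \frac{64}{810007}$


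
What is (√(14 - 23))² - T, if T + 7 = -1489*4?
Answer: 5954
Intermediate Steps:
T = -5963 (T = -7 - 1489*4 = -7 - 5956 = -5963)
(√(14 - 23))² - T = (√(14 - 23))² - 1*(-5963) = (√(-9))² + 5963 = (3*I)² + 5963 = -9 + 5963 = 5954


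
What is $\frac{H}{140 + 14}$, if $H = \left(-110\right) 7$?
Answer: $-5$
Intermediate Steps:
$H = -770$
$\frac{H}{140 + 14} = - \frac{770}{140 + 14} = - \frac{770}{154} = \left(-770\right) \frac{1}{154} = -5$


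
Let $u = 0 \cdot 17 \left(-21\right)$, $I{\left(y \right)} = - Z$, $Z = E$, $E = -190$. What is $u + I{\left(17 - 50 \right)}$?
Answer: $190$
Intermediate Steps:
$Z = -190$
$I{\left(y \right)} = 190$ ($I{\left(y \right)} = \left(-1\right) \left(-190\right) = 190$)
$u = 0$ ($u = 0 \left(-21\right) = 0$)
$u + I{\left(17 - 50 \right)} = 0 + 190 = 190$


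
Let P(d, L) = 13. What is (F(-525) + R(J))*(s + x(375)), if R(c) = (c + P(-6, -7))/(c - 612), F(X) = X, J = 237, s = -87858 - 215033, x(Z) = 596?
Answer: 158906405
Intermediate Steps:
s = -302891
R(c) = (13 + c)/(-612 + c) (R(c) = (c + 13)/(c - 612) = (13 + c)/(-612 + c))
(F(-525) + R(J))*(s + x(375)) = (-525 + (13 + 237)/(-612 + 237))*(-302891 + 596) = (-525 + 250/(-375))*(-302295) = (-525 - 1/375*250)*(-302295) = (-525 - ⅔)*(-302295) = -1577/3*(-302295) = 158906405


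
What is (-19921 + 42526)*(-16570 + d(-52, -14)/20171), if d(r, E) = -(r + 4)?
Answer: -7555346504310/20171 ≈ -3.7456e+8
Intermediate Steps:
d(r, E) = -4 - r (d(r, E) = -(4 + r) = -4 - r)
(-19921 + 42526)*(-16570 + d(-52, -14)/20171) = (-19921 + 42526)*(-16570 + (-4 - 1*(-52))/20171) = 22605*(-16570 + (-4 + 52)*(1/20171)) = 22605*(-16570 + 48*(1/20171)) = 22605*(-16570 + 48/20171) = 22605*(-334233422/20171) = -7555346504310/20171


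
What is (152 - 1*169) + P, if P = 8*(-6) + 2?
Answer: -63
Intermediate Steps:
P = -46 (P = -48 + 2 = -46)
(152 - 1*169) + P = (152 - 1*169) - 46 = (152 - 169) - 46 = -17 - 46 = -63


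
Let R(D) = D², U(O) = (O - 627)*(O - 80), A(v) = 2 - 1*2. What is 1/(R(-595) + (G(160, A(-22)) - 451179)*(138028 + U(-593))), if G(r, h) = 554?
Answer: -1/432188675975 ≈ -2.3138e-12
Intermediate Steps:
A(v) = 0 (A(v) = 2 - 2 = 0)
U(O) = (-627 + O)*(-80 + O)
1/(R(-595) + (G(160, A(-22)) - 451179)*(138028 + U(-593))) = 1/((-595)² + (554 - 451179)*(138028 + (50160 + (-593)² - 707*(-593)))) = 1/(354025 - 450625*(138028 + (50160 + 351649 + 419251))) = 1/(354025 - 450625*(138028 + 821060)) = 1/(354025 - 450625*959088) = 1/(354025 - 432189030000) = 1/(-432188675975) = -1/432188675975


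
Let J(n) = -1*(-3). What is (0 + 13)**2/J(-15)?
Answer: 169/3 ≈ 56.333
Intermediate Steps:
J(n) = 3
(0 + 13)**2/J(-15) = (0 + 13)**2/3 = (1/3)*13**2 = (1/3)*169 = 169/3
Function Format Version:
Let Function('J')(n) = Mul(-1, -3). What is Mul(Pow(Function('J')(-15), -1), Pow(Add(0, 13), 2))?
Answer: Rational(169, 3) ≈ 56.333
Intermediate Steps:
Function('J')(n) = 3
Mul(Pow(Function('J')(-15), -1), Pow(Add(0, 13), 2)) = Mul(Pow(3, -1), Pow(Add(0, 13), 2)) = Mul(Rational(1, 3), Pow(13, 2)) = Mul(Rational(1, 3), 169) = Rational(169, 3)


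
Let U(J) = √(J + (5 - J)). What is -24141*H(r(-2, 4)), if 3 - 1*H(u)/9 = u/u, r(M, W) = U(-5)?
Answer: -434538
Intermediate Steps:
U(J) = √5
r(M, W) = √5
H(u) = 18 (H(u) = 27 - 9*u/u = 27 - 9*1 = 27 - 9 = 18)
-24141*H(r(-2, 4)) = -24141*18 = -434538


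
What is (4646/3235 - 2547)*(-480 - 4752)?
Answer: 43084991568/3235 ≈ 1.3318e+7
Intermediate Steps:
(4646/3235 - 2547)*(-480 - 4752) = (4646*(1/3235) - 2547)*(-5232) = (4646/3235 - 2547)*(-5232) = -8234899/3235*(-5232) = 43084991568/3235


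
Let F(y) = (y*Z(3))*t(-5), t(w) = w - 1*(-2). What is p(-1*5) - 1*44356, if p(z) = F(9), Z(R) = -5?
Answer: -44221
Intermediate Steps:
t(w) = 2 + w (t(w) = w + 2 = 2 + w)
F(y) = 15*y (F(y) = (y*(-5))*(2 - 5) = -5*y*(-3) = 15*y)
p(z) = 135 (p(z) = 15*9 = 135)
p(-1*5) - 1*44356 = 135 - 1*44356 = 135 - 44356 = -44221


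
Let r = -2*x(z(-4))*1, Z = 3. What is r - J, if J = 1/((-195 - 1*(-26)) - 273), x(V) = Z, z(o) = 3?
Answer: -2651/442 ≈ -5.9977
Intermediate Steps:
x(V) = 3
r = -6 (r = -2*3*1 = -6*1 = -6)
J = -1/442 (J = 1/((-195 + 26) - 273) = 1/(-169 - 273) = 1/(-442) = -1/442 ≈ -0.0022624)
r - J = -6 - 1*(-1/442) = -6 + 1/442 = -2651/442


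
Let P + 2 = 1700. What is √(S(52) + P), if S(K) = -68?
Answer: √1630 ≈ 40.373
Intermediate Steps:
P = 1698 (P = -2 + 1700 = 1698)
√(S(52) + P) = √(-68 + 1698) = √1630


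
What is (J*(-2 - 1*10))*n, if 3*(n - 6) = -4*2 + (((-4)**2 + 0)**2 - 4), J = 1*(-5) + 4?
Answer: 1048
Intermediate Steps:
J = -1 (J = -5 + 4 = -1)
n = 262/3 (n = 6 + (-4*2 + (((-4)**2 + 0)**2 - 4))/3 = 6 + (-8 + ((16 + 0)**2 - 4))/3 = 6 + (-8 + (16**2 - 4))/3 = 6 + (-8 + (256 - 4))/3 = 6 + (-8 + 252)/3 = 6 + (1/3)*244 = 6 + 244/3 = 262/3 ≈ 87.333)
(J*(-2 - 1*10))*n = -(-2 - 1*10)*(262/3) = -(-2 - 10)*(262/3) = -1*(-12)*(262/3) = 12*(262/3) = 1048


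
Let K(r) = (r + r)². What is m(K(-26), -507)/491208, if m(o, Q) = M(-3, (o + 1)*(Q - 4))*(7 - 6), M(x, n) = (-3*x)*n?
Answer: -4146765/163736 ≈ -25.326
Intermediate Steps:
M(x, n) = -3*n*x
K(r) = 4*r² (K(r) = (2*r)² = 4*r²)
m(o, Q) = 9*(1 + o)*(-4 + Q) (m(o, Q) = (-3*(o + 1)*(Q - 4)*(-3))*(7 - 6) = -3*(1 + o)*(-4 + Q)*(-3)*1 = (9*(1 + o)*(-4 + Q))*1 = 9*(1 + o)*(-4 + Q))
m(K(-26), -507)/491208 = (-36 - 144*(-26)² + 9*(-507) + 9*(-507)*(4*(-26)²))/491208 = (-36 - 144*676 - 4563 + 9*(-507)*(4*676))*(1/491208) = (-36 - 36*2704 - 4563 + 9*(-507)*2704)*(1/491208) = (-36 - 97344 - 4563 - 12338352)*(1/491208) = -12440295*1/491208 = -4146765/163736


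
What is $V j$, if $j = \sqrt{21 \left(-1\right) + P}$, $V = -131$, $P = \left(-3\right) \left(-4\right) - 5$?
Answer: $- 131 i \sqrt{14} \approx - 490.16 i$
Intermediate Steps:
$P = 7$ ($P = 12 - 5 = 7$)
$j = i \sqrt{14}$ ($j = \sqrt{21 \left(-1\right) + 7} = \sqrt{-21 + 7} = \sqrt{-14} = i \sqrt{14} \approx 3.7417 i$)
$V j = - 131 i \sqrt{14}$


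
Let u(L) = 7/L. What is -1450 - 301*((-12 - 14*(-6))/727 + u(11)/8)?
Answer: -96204125/63976 ≈ -1503.8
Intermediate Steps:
-1450 - 301*((-12 - 14*(-6))/727 + u(11)/8) = -1450 - 301*((-12 - 14*(-6))/727 + (7/11)/8) = -1450 - 301*((-12 + 84)*(1/727) + (7*(1/11))*(⅛)) = -1450 - 301*(72*(1/727) + (7/11)*(⅛)) = -1450 - 301*(72/727 + 7/88) = -1450 - 301*11425/63976 = -1450 - 3438925/63976 = -96204125/63976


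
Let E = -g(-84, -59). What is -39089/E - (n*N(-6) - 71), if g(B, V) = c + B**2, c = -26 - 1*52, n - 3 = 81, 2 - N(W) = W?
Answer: -4154689/6978 ≈ -595.40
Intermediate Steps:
N(W) = 2 - W
n = 84 (n = 3 + 81 = 84)
c = -78 (c = -26 - 52 = -78)
g(B, V) = -78 + B**2
E = -6978 (E = -(-78 + (-84)**2) = -(-78 + 7056) = -1*6978 = -6978)
-39089/E - (n*N(-6) - 71) = -39089/(-6978) - (84*(2 - 1*(-6)) - 71) = -39089*(-1/6978) - (84*(2 + 6) - 71) = 39089/6978 - (84*8 - 71) = 39089/6978 - (672 - 71) = 39089/6978 - 1*601 = 39089/6978 - 601 = -4154689/6978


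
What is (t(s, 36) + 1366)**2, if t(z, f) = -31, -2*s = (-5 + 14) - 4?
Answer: 1782225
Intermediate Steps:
s = -5/2 (s = -((-5 + 14) - 4)/2 = -(9 - 4)/2 = -1/2*5 = -5/2 ≈ -2.5000)
(t(s, 36) + 1366)**2 = (-31 + 1366)**2 = 1335**2 = 1782225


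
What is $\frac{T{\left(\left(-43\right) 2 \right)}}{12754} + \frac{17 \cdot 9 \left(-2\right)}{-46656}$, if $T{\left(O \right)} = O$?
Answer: $- \frac{3047}{16529184} \approx -0.00018434$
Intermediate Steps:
$\frac{T{\left(\left(-43\right) 2 \right)}}{12754} + \frac{17 \cdot 9 \left(-2\right)}{-46656} = \frac{\left(-43\right) 2}{12754} + \frac{17 \cdot 9 \left(-2\right)}{-46656} = \left(-86\right) \frac{1}{12754} + 153 \left(-2\right) \left(- \frac{1}{46656}\right) = - \frac{43}{6377} - - \frac{17}{2592} = - \frac{43}{6377} + \frac{17}{2592} = - \frac{3047}{16529184}$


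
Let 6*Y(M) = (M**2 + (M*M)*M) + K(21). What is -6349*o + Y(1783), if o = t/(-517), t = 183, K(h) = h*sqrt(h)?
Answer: 1466084885197/1551 + 7*sqrt(21)/2 ≈ 9.4525e+8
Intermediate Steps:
K(h) = h**(3/2)
o = -183/517 (o = 183/(-517) = 183*(-1/517) = -183/517 ≈ -0.35397)
Y(M) = M**2/6 + M**3/6 + 7*sqrt(21)/2 (Y(M) = ((M**2 + (M*M)*M) + 21**(3/2))/6 = ((M**2 + M**2*M) + 21*sqrt(21))/6 = ((M**2 + M**3) + 21*sqrt(21))/6 = (M**2 + M**3 + 21*sqrt(21))/6 = M**2/6 + M**3/6 + 7*sqrt(21)/2)
-6349*o + Y(1783) = -6349*(-183/517) + ((1/6)*1783**2 + (1/6)*1783**3 + 7*sqrt(21)/2) = 1161867/517 + ((1/6)*3179089 + (1/6)*5668315687 + 7*sqrt(21)/2) = 1161867/517 + (3179089/6 + 5668315687/6 + 7*sqrt(21)/2) = 1161867/517 + (2835747388/3 + 7*sqrt(21)/2) = 1466084885197/1551 + 7*sqrt(21)/2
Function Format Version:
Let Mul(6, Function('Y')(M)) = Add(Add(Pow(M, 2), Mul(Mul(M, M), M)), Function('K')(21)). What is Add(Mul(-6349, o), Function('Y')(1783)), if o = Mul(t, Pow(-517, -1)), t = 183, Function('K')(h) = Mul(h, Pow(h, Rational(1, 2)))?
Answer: Add(Rational(1466084885197, 1551), Mul(Rational(7, 2), Pow(21, Rational(1, 2)))) ≈ 9.4525e+8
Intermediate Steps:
Function('K')(h) = Pow(h, Rational(3, 2))
o = Rational(-183, 517) (o = Mul(183, Pow(-517, -1)) = Mul(183, Rational(-1, 517)) = Rational(-183, 517) ≈ -0.35397)
Function('Y')(M) = Add(Mul(Rational(1, 6), Pow(M, 2)), Mul(Rational(1, 6), Pow(M, 3)), Mul(Rational(7, 2), Pow(21, Rational(1, 2)))) (Function('Y')(M) = Mul(Rational(1, 6), Add(Add(Pow(M, 2), Mul(Mul(M, M), M)), Pow(21, Rational(3, 2)))) = Mul(Rational(1, 6), Add(Add(Pow(M, 2), Mul(Pow(M, 2), M)), Mul(21, Pow(21, Rational(1, 2))))) = Mul(Rational(1, 6), Add(Add(Pow(M, 2), Pow(M, 3)), Mul(21, Pow(21, Rational(1, 2))))) = Mul(Rational(1, 6), Add(Pow(M, 2), Pow(M, 3), Mul(21, Pow(21, Rational(1, 2))))) = Add(Mul(Rational(1, 6), Pow(M, 2)), Mul(Rational(1, 6), Pow(M, 3)), Mul(Rational(7, 2), Pow(21, Rational(1, 2)))))
Add(Mul(-6349, o), Function('Y')(1783)) = Add(Mul(-6349, Rational(-183, 517)), Add(Mul(Rational(1, 6), Pow(1783, 2)), Mul(Rational(1, 6), Pow(1783, 3)), Mul(Rational(7, 2), Pow(21, Rational(1, 2))))) = Add(Rational(1161867, 517), Add(Mul(Rational(1, 6), 3179089), Mul(Rational(1, 6), 5668315687), Mul(Rational(7, 2), Pow(21, Rational(1, 2))))) = Add(Rational(1161867, 517), Add(Rational(3179089, 6), Rational(5668315687, 6), Mul(Rational(7, 2), Pow(21, Rational(1, 2))))) = Add(Rational(1161867, 517), Add(Rational(2835747388, 3), Mul(Rational(7, 2), Pow(21, Rational(1, 2))))) = Add(Rational(1466084885197, 1551), Mul(Rational(7, 2), Pow(21, Rational(1, 2))))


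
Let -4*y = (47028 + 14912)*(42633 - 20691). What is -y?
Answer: 339771870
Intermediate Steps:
y = -339771870 (y = -(47028 + 14912)*(42633 - 20691)/4 = -15485*21942 = -¼*1359087480 = -339771870)
-y = -1*(-339771870) = 339771870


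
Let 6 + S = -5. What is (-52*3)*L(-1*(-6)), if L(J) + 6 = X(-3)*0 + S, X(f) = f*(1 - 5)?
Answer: 2652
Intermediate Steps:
S = -11 (S = -6 - 5 = -11)
X(f) = -4*f (X(f) = f*(-4) = -4*f)
L(J) = -17 (L(J) = -6 + (-4*(-3)*0 - 11) = -6 + (12*0 - 11) = -6 + (0 - 11) = -6 - 11 = -17)
(-52*3)*L(-1*(-6)) = -52*3*(-17) = -26*6*(-17) = -156*(-17) = 2652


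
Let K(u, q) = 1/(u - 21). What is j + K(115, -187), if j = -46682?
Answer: -4388107/94 ≈ -46682.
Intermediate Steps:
K(u, q) = 1/(-21 + u)
j + K(115, -187) = -46682 + 1/(-21 + 115) = -46682 + 1/94 = -4388107/94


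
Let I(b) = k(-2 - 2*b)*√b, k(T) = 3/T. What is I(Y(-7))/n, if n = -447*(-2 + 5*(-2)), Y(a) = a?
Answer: I*√7/21456 ≈ 0.00012331*I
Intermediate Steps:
n = 5364 (n = -447*(-2 - 10) = -447*(-12) = 5364)
I(b) = 3*√b/(-2 - 2*b) (I(b) = (3/(-2 - 2*b))*√b = 3*√b/(-2 - 2*b))
I(Y(-7))/n = -3*√(-7)/(2 + 2*(-7))/5364 = -3*I*√7/(2 - 14)*(1/5364) = -3*I*√7/(-12)*(1/5364) = -3*I*√7*(-1/12)*(1/5364) = (I*√7/4)*(1/5364) = I*√7/21456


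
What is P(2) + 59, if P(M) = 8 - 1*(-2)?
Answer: 69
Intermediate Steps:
P(M) = 10 (P(M) = 8 + 2 = 10)
P(2) + 59 = 10 + 59 = 69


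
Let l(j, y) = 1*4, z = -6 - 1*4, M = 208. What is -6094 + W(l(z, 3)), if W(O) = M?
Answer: -5886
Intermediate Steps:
z = -10 (z = -6 - 4 = -10)
l(j, y) = 4
W(O) = 208
-6094 + W(l(z, 3)) = -6094 + 208 = -5886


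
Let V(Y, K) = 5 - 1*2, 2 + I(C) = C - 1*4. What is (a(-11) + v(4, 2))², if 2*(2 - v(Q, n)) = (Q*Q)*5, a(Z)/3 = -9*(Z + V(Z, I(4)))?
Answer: 31684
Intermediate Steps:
I(C) = -6 + C (I(C) = -2 + (C - 1*4) = -2 + (C - 4) = -2 + (-4 + C) = -6 + C)
V(Y, K) = 3 (V(Y, K) = 5 - 2 = 3)
a(Z) = -81 - 27*Z (a(Z) = 3*(-9*(Z + 3)) = 3*(-9*(3 + Z)) = 3*(-27 - 9*Z) = -81 - 27*Z)
v(Q, n) = 2 - 5*Q²/2 (v(Q, n) = 2 - Q*Q*5/2 = 2 - Q²*5/2 = 2 - 5*Q²/2)
(a(-11) + v(4, 2))² = ((-81 - 27*(-11)) + (2 - 5/2*4²))² = ((-81 + 297) + (2 - 5/2*16))² = (216 + (2 - 40))² = (216 - 38)² = 178² = 31684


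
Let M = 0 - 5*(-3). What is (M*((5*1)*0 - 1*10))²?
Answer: 22500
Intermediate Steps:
M = 15 (M = 0 + 15 = 15)
(M*((5*1)*0 - 1*10))² = (15*((5*1)*0 - 1*10))² = (15*(5*0 - 10))² = (15*(0 - 10))² = (15*(-10))² = (-150)² = 22500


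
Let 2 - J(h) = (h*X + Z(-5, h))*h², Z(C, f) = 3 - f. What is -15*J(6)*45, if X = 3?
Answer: 363150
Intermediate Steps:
J(h) = 2 - h²*(3 + 2*h) (J(h) = 2 - (h*3 + (3 - h))*h² = 2 - (3*h + (3 - h))*h² = 2 - (3 + 2*h)*h² = 2 - h²*(3 + 2*h))
-15*J(6)*45 = -15*(2 - 3*6² - 2*6³)*45 = -15*(2 - 3*36 - 2*216)*45 = -15*(2 - 108 - 432)*45 = -15*(-538)*45 = 8070*45 = 363150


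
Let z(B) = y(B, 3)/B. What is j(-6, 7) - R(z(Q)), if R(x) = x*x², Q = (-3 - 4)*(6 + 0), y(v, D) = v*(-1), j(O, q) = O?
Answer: -5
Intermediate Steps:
y(v, D) = -v
Q = -42 (Q = -7*6 = -42)
z(B) = -1 (z(B) = (-B)/B = -1)
R(x) = x³
j(-6, 7) - R(z(Q)) = -6 - 1*(-1)³ = -6 - 1*(-1) = -6 + 1 = -5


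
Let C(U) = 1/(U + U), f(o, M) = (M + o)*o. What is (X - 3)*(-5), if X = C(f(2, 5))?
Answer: 415/28 ≈ 14.821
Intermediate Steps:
f(o, M) = o*(M + o)
C(U) = 1/(2*U)
X = 1/28 (X = 1/(2*((2*(5 + 2)))) = 1/(2*((2*7))) = (1/2)/14 = (1/2)*(1/14) = 1/28 ≈ 0.035714)
(X - 3)*(-5) = (1/28 - 3)*(-5) = -83/28*(-5) = 415/28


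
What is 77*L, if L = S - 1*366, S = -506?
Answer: -67144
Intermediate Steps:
L = -872 (L = -506 - 1*366 = -506 - 366 = -872)
77*L = 77*(-872) = -67144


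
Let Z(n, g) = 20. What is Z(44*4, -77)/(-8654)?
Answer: -10/4327 ≈ -0.0023111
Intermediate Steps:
Z(44*4, -77)/(-8654) = 20/(-8654) = 20*(-1/8654) = -10/4327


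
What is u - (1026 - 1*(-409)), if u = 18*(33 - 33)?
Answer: -1435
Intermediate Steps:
u = 0 (u = 18*0 = 0)
u - (1026 - 1*(-409)) = 0 - (1026 - 1*(-409)) = 0 - (1026 + 409) = 0 - 1*1435 = 0 - 1435 = -1435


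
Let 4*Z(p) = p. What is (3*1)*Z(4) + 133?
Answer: 136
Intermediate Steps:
Z(p) = p/4
(3*1)*Z(4) + 133 = (3*1)*((1/4)*4) + 133 = 3*1 + 133 = 3 + 133 = 136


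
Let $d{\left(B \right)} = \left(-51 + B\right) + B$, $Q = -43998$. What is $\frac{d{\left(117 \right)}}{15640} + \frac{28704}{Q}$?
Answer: $- \frac{73479821}{114688120} \approx -0.64069$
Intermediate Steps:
$d{\left(B \right)} = -51 + 2 B$
$\frac{d{\left(117 \right)}}{15640} + \frac{28704}{Q} = \frac{-51 + 2 \cdot 117}{15640} + \frac{28704}{-43998} = \left(-51 + 234\right) \frac{1}{15640} + 28704 \left(- \frac{1}{43998}\right) = 183 \cdot \frac{1}{15640} - \frac{4784}{7333} = \frac{183}{15640} - \frac{4784}{7333} = - \frac{73479821}{114688120}$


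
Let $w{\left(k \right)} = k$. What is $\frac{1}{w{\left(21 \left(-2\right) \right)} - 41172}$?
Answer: $- \frac{1}{41214} \approx -2.4264 \cdot 10^{-5}$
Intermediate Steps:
$\frac{1}{w{\left(21 \left(-2\right) \right)} - 41172} = \frac{1}{21 \left(-2\right) - 41172} = \frac{1}{-42 - 41172} = \frac{1}{-41214} = - \frac{1}{41214}$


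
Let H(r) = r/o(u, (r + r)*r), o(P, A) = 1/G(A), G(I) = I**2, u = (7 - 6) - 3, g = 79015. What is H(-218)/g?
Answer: -1969438662272/79015 ≈ -2.4925e+7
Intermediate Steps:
u = -2 (u = 1 - 3 = -2)
o(P, A) = A**(-2) (o(P, A) = 1/(A**2) = A**(-2))
H(r) = 4*r**5 (H(r) = r/(((r + r)*r)**(-2)) = r/(((2*r)*r)**(-2)) = r/((2*r**2)**(-2)) = r/((1/(4*r**4))) = r*(4*r**4) = 4*r**5)
H(-218)/g = (4*(-218)**5)/79015 = (4*(-492359665568))*(1/79015) = -1969438662272*1/79015 = -1969438662272/79015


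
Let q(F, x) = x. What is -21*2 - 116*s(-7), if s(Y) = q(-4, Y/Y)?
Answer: -158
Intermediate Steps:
s(Y) = 1 (s(Y) = Y/Y = 1)
-21*2 - 116*s(-7) = -21*2 - 116*1 = -42 - 116 = -158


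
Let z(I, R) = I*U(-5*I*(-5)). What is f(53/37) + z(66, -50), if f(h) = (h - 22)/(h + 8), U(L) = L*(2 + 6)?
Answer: 304048039/349 ≈ 8.7120e+5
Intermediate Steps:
U(L) = 8*L (U(L) = L*8 = 8*L)
z(I, R) = 200*I**2 (z(I, R) = I*(8*(-5*I*(-5))) = I*(8*(25*I)) = I*(200*I) = 200*I**2)
f(h) = (-22 + h)/(8 + h)
f(53/37) + z(66, -50) = (-22 + 53/37)/(8 + 53/37) + 200*66**2 = (-22 + 53*(1/37))/(8 + 53*(1/37)) + 200*4356 = (-22 + 53/37)/(8 + 53/37) + 871200 = -761/37/(349/37) + 871200 = (37/349)*(-761/37) + 871200 = -761/349 + 871200 = 304048039/349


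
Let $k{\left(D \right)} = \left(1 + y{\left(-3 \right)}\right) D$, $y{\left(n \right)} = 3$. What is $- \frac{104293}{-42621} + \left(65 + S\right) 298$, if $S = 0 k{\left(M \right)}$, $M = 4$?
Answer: $\frac{825673063}{42621} \approx 19372.0$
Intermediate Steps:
$k{\left(D \right)} = 4 D$ ($k{\left(D \right)} = \left(1 + 3\right) D = 4 D$)
$S = 0$ ($S = 0 \cdot 4 \cdot 4 = 0 \cdot 16 = 0$)
$- \frac{104293}{-42621} + \left(65 + S\right) 298 = - \frac{104293}{-42621} + \left(65 + 0\right) 298 = \left(-104293\right) \left(- \frac{1}{42621}\right) + 65 \cdot 298 = \frac{104293}{42621} + 19370 = \frac{825673063}{42621}$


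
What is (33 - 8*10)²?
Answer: 2209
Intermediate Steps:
(33 - 8*10)² = (33 - 80)² = (-47)² = 2209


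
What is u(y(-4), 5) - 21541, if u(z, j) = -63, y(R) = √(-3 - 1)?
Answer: -21604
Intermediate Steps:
y(R) = 2*I (y(R) = √(-4) = 2*I)
u(y(-4), 5) - 21541 = -63 - 21541 = -21604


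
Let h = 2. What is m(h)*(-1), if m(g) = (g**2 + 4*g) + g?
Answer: -14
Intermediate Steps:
m(g) = g**2 + 5*g
m(h)*(-1) = (2*(5 + 2))*(-1) = (2*7)*(-1) = 14*(-1) = -14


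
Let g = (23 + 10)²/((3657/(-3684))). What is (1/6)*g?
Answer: -222882/1219 ≈ -182.84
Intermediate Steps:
g = -1337292/1219 (g = 33²/((3657*(-1/3684))) = 1089/(-1219/1228) = 1089*(-1228/1219) = -1337292/1219 ≈ -1097.0)
(1/6)*g = (1/6)*(-1337292/1219) = (1*(⅙))*(-1337292/1219) = (⅙)*(-1337292/1219) = -222882/1219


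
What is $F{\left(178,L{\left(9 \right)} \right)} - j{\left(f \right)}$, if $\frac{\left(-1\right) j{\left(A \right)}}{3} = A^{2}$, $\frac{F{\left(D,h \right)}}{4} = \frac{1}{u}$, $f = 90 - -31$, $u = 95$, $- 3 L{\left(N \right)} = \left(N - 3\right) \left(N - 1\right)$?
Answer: $\frac{4172689}{95} \approx 43923.0$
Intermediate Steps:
$L{\left(N \right)} = - \frac{\left(-1 + N\right) \left(-3 + N\right)}{3}$ ($L{\left(N \right)} = - \frac{\left(N - 3\right) \left(N - 1\right)}{3} = - \frac{\left(-3 + N\right) \left(-1 + N\right)}{3} = - \frac{\left(-1 + N\right) \left(-3 + N\right)}{3}$)
$f = 121$ ($f = 90 + 31 = 121$)
$F{\left(D,h \right)} = \frac{4}{95}$
$j{\left(A \right)} = - 3 A^{2}$
$F{\left(178,L{\left(9 \right)} \right)} - j{\left(f \right)} = \frac{4}{95} - - 3 \cdot 121^{2} = \frac{4}{95} - \left(-3\right) 14641 = \frac{4}{95} - -43923 = \frac{4}{95} + 43923 = \frac{4172689}{95}$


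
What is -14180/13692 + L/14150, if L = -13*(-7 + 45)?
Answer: -25926356/24217725 ≈ -1.0706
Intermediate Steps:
L = -494 (L = -13*38 = -494)
-14180/13692 + L/14150 = -14180/13692 - 494/14150 = -14180*1/13692 - 494*1/14150 = -3545/3423 - 247/7075 = -25926356/24217725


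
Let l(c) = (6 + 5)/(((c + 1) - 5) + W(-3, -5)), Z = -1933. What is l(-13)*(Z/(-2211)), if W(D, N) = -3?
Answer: -1933/4020 ≈ -0.48085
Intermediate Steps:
l(c) = 11/(-7 + c) (l(c) = (6 + 5)/(((c + 1) - 5) - 3) = 11/(((1 + c) - 5) - 3) = 11/((-4 + c) - 3) = 11/(-7 + c))
l(-13)*(Z/(-2211)) = (11/(-7 - 13))*(-1933/(-2211)) = (11/(-20))*(-1933*(-1/2211)) = (11*(-1/20))*(1933/2211) = -11/20*1933/2211 = -1933/4020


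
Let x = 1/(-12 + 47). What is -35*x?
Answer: -1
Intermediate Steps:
x = 1/35 ≈ 0.028571
-35*x = -35*1/35 = -1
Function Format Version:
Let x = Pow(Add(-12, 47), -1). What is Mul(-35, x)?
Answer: -1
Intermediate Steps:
x = Rational(1, 35) (x = Pow(35, -1) = Rational(1, 35) ≈ 0.028571)
Mul(-35, x) = Mul(-35, Rational(1, 35)) = -1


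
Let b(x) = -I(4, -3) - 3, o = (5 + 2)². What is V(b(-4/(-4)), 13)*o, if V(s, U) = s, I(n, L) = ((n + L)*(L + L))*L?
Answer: -1029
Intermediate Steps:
o = 49 (o = 7² = 49)
I(n, L) = 2*L²*(L + n) (I(n, L) = ((L + n)*(2*L))*L = (2*L*(L + n))*L = 2*L²*(L + n))
b(x) = -21 (b(x) = -2*(-3)²*(-3 + 4) - 3 = -2*9 - 3 = -1*18 - 3 = -18 - 3 = -21)
V(b(-4/(-4)), 13)*o = -21*49 = -1029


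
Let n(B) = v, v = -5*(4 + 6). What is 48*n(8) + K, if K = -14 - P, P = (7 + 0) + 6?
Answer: -2427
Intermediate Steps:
P = 13 (P = 7 + 6 = 13)
v = -50 (v = -5*10 = -50)
n(B) = -50
K = -27 (K = -14 - 1*13 = -14 - 13 = -27)
48*n(8) + K = 48*(-50) - 27 = -2400 - 27 = -2427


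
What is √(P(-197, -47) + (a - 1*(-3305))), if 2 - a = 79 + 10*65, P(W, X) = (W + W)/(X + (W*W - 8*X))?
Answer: 7*√20147557485/19569 ≈ 50.774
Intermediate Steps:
P(W, X) = 2*W/(W² - 7*X) (P(W, X) = (2*W)/(X + (W² - 8*X)) = (2*W)/(W² - 7*X) = 2*W/(W² - 7*X))
a = -727 (a = 2 - (79 + 10*65) = 2 - (79 + 650) = 2 - 1*729 = 2 - 729 = -727)
√(P(-197, -47) + (a - 1*(-3305))) = √(2*(-197)/((-197)² - 7*(-47)) + (-727 - 1*(-3305))) = √(2*(-197)/(38809 + 329) + (-727 + 3305)) = √(2*(-197)/39138 + 2578) = √(2*(-197)*(1/39138) + 2578) = √(-197/19569 + 2578) = √(50448685/19569) = 7*√20147557485/19569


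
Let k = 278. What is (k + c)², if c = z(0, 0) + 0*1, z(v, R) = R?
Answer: 77284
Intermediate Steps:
c = 0 (c = 0 + 0*1 = 0 + 0 = 0)
(k + c)² = (278 + 0)² = 278² = 77284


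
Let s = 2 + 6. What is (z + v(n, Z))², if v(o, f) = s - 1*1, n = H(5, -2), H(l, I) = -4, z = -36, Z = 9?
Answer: 841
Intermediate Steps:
n = -4
s = 8
v(o, f) = 7 (v(o, f) = 8 - 1*1 = 8 - 1 = 7)
(z + v(n, Z))² = (-36 + 7)² = (-29)² = 841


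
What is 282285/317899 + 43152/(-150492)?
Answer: 2396971381/3986771359 ≈ 0.60123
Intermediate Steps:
282285/317899 + 43152/(-150492) = 282285*(1/317899) + 43152*(-1/150492) = 282285/317899 - 3596/12541 = 2396971381/3986771359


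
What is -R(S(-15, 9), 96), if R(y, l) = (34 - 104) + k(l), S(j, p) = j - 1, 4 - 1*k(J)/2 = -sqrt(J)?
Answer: 62 - 8*sqrt(6) ≈ 42.404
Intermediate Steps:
k(J) = 8 + 2*sqrt(J) (k(J) = 8 - (-2)*sqrt(J) = 8 + 2*sqrt(J))
S(j, p) = -1 + j
R(y, l) = -62 + 2*sqrt(l) (R(y, l) = (34 - 104) + (8 + 2*sqrt(l)) = -70 + (8 + 2*sqrt(l)) = -62 + 2*sqrt(l))
-R(S(-15, 9), 96) = -(-62 + 2*sqrt(96)) = -(-62 + 2*(4*sqrt(6))) = -(-62 + 8*sqrt(6)) = 62 - 8*sqrt(6)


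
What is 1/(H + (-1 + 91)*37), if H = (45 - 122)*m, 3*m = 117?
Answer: 1/327 ≈ 0.0030581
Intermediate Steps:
m = 39 (m = (1/3)*117 = 39)
H = -3003 (H = (45 - 122)*39 = -77*39 = -3003)
1/(H + (-1 + 91)*37) = 1/(-3003 + (-1 + 91)*37) = 1/(-3003 + 90*37) = 1/(-3003 + 3330) = 1/327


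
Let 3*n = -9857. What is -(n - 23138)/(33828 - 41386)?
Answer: -79271/22674 ≈ -3.4961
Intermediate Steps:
n = -9857/3 (n = (1/3)*(-9857) = -9857/3 ≈ -3285.7)
-(n - 23138)/(33828 - 41386) = -(-9857/3 - 23138)/(33828 - 41386) = -(-79271)/(3*(-7558)) = -(-79271)*(-1)/(3*7558) = -1*79271/22674 = -79271/22674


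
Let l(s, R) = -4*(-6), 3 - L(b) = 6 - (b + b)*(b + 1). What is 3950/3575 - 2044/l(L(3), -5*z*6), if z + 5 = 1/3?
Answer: -72125/858 ≈ -84.062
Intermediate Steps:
z = -14/3 (z = -5 + 1/3 = -5 + ⅓ = -14/3 ≈ -4.6667)
L(b) = -3 + 2*b*(1 + b) (L(b) = 3 - (6 - (b + b)*(b + 1)) = 3 - (6 - 2*b*(1 + b)) = 3 + (-6 + 2*b*(1 + b)) = -3 + 2*b*(1 + b))
l(s, R) = 24
3950/3575 - 2044/l(L(3), -5*z*6) = 3950/3575 - 2044/24 = 3950*(1/3575) - 2044*1/24 = 158/143 - 511/6 = -72125/858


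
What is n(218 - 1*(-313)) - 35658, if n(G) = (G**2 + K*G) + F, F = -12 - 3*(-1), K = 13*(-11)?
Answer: 170361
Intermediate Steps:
K = -143
F = -9 (F = -12 + 3 = -9)
n(G) = -9 + G**2 - 143*G (n(G) = (G**2 - 143*G) - 9 = -9 + G**2 - 143*G)
n(218 - 1*(-313)) - 35658 = (-9 + (218 - 1*(-313))**2 - 143*(218 - 1*(-313))) - 35658 = (-9 + (218 + 313)**2 - 143*(218 + 313)) - 35658 = (-9 + 531**2 - 143*531) - 35658 = (-9 + 281961 - 75933) - 35658 = 206019 - 35658 = 170361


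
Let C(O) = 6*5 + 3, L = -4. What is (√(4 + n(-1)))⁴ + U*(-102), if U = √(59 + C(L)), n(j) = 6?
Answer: 100 - 204*√23 ≈ -878.35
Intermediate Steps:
C(O) = 33 (C(O) = 30 + 3 = 33)
U = 2*√23 (U = √(59 + 33) = √92 = 2*√23 ≈ 9.5917)
(√(4 + n(-1)))⁴ + U*(-102) = (√(4 + 6))⁴ + (2*√23)*(-102) = (√10)⁴ - 204*√23 = 100 - 204*√23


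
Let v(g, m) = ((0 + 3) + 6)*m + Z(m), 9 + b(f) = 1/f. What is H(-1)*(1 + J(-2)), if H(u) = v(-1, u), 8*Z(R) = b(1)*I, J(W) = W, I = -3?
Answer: 6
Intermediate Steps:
b(f) = -9 + 1/f
Z(R) = 3 (Z(R) = ((-9 + 1/1)*(-3))/8 = ((-9 + 1)*(-3))/8 = (-8*(-3))/8 = (⅛)*24 = 3)
v(g, m) = 3 + 9*m (v(g, m) = ((0 + 3) + 6)*m + 3 = (3 + 6)*m + 3 = 9*m + 3 = 3 + 9*m)
H(u) = 3 + 9*u
H(-1)*(1 + J(-2)) = (3 + 9*(-1))*(1 - 2) = (3 - 9)*(-1) = -6*(-1) = 6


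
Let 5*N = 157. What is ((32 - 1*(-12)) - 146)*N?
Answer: -16014/5 ≈ -3202.8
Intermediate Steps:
N = 157/5 (N = (⅕)*157 = 157/5 ≈ 31.400)
((32 - 1*(-12)) - 146)*N = ((32 - 1*(-12)) - 146)*(157/5) = ((32 + 12) - 146)*(157/5) = (44 - 146)*(157/5) = -102*157/5 = -16014/5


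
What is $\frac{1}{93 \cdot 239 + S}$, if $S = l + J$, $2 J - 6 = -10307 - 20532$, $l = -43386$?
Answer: $- \frac{2}{73151} \approx -2.7341 \cdot 10^{-5}$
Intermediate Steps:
$J = - \frac{30833}{2}$ ($J = 3 + \frac{-10307 - 20532}{2} = 3 + \frac{1}{2} \left(-30839\right) = 3 - \frac{30839}{2} = - \frac{30833}{2} \approx -15417.0$)
$S = - \frac{117605}{2}$ ($S = -43386 - \frac{30833}{2} = - \frac{117605}{2} \approx -58803.0$)
$\frac{1}{93 \cdot 239 + S} = \frac{1}{93 \cdot 239 - \frac{117605}{2}} = \frac{1}{22227 - \frac{117605}{2}} = \frac{1}{- \frac{73151}{2}} = - \frac{2}{73151}$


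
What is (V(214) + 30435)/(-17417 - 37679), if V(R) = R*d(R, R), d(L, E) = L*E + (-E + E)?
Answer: -9830779/55096 ≈ -178.43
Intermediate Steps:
d(L, E) = E*L (d(L, E) = E*L + 0 = E*L)
V(R) = R³ (V(R) = R*(R*R) = R*R² = R³)
(V(214) + 30435)/(-17417 - 37679) = (214³ + 30435)/(-17417 - 37679) = (9800344 + 30435)/(-55096) = 9830779*(-1/55096) = -9830779/55096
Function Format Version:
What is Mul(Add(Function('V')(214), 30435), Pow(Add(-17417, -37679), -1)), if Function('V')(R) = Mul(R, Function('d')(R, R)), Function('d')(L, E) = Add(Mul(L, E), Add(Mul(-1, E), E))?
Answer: Rational(-9830779, 55096) ≈ -178.43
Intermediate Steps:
Function('d')(L, E) = Mul(E, L) (Function('d')(L, E) = Add(Mul(E, L), 0) = Mul(E, L))
Function('V')(R) = Pow(R, 3) (Function('V')(R) = Mul(R, Mul(R, R)) = Mul(R, Pow(R, 2)) = Pow(R, 3))
Mul(Add(Function('V')(214), 30435), Pow(Add(-17417, -37679), -1)) = Mul(Add(Pow(214, 3), 30435), Pow(Add(-17417, -37679), -1)) = Mul(Add(9800344, 30435), Pow(-55096, -1)) = Mul(9830779, Rational(-1, 55096)) = Rational(-9830779, 55096)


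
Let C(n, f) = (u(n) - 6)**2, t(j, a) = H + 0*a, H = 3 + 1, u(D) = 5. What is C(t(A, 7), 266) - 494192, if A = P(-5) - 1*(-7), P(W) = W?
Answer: -494191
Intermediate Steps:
H = 4
A = 2 (A = -5 - 1*(-7) = -5 + 7 = 2)
t(j, a) = 4 (t(j, a) = 4 + 0*a = 4 + 0 = 4)
C(n, f) = 1 (C(n, f) = (5 - 6)**2 = (-1)**2 = 1)
C(t(A, 7), 266) - 494192 = 1 - 494192 = -494191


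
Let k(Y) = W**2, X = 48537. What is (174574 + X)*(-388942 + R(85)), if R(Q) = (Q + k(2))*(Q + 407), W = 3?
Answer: -76458801034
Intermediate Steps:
k(Y) = 9 (k(Y) = 3**2 = 9)
R(Q) = (9 + Q)*(407 + Q) (R(Q) = (Q + 9)*(Q + 407) = (9 + Q)*(407 + Q))
(174574 + X)*(-388942 + R(85)) = (174574 + 48537)*(-388942 + (3663 + 85**2 + 416*85)) = 223111*(-388942 + (3663 + 7225 + 35360)) = 223111*(-388942 + 46248) = 223111*(-342694) = -76458801034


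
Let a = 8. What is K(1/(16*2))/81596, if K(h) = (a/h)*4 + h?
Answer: 32769/2611072 ≈ 0.012550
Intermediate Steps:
K(h) = h + 32/h (K(h) = (8/h)*4 + h = 32/h + h = h + 32/h)
K(1/(16*2))/81596 = (1/(16*2) + 32/(1/(16*2)))/81596 = (1/32 + 32/(1/32))*(1/81596) = (1/32 + 32*32)*(1/81596) = (1/32 + 1024)*(1/81596) = (32769/32)*(1/81596) = 32769/2611072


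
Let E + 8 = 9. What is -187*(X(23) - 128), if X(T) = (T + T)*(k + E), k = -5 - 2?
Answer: 75548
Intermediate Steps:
E = 1 (E = -8 + 9 = 1)
k = -7
X(T) = -12*T (X(T) = (T + T)*(-7 + 1) = (2*T)*(-6) = -12*T)
-187*(X(23) - 128) = -187*(-12*23 - 128) = -187*(-276 - 128) = -187*(-404) = 75548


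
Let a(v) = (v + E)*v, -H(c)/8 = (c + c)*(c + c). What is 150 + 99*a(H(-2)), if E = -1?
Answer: 1634838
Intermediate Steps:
H(c) = -32*c² (H(c) = -8*(c + c)*(c + c) = -8*2*c*2*c = -32*c²)
a(v) = v*(-1 + v) (a(v) = (v - 1)*v = (-1 + v)*v = v*(-1 + v))
150 + 99*a(H(-2)) = 150 + 99*((-32*(-2)²)*(-1 - 32*(-2)²)) = 150 + 99*((-32*4)*(-1 - 32*4)) = 150 + 99*(-128*(-1 - 128)) = 150 + 99*(-128*(-129)) = 150 + 99*16512 = 150 + 1634688 = 1634838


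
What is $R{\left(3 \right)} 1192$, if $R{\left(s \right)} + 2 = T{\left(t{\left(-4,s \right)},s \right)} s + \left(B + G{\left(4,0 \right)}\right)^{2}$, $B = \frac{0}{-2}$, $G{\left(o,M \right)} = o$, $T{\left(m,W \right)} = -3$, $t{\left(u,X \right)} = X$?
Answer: $5960$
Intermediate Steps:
$B = 0$ ($B = 0 \left(- \frac{1}{2}\right) = 0$)
$R{\left(s \right)} = 14 - 3 s$ ($R{\left(s \right)} = -2 - \left(- \left(0 + 4\right)^{2} + 3 s\right) = -2 - \left(-16 + 3 s\right) = 14 - 3 s$)
$R{\left(3 \right)} 1192 = \left(14 - 9\right) 1192 = 5 \cdot 1192 = 5960$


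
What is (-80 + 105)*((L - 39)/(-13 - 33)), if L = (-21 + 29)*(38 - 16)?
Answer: -3425/46 ≈ -74.457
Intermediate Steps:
L = 176 (L = 8*22 = 176)
(-80 + 105)*((L - 39)/(-13 - 33)) = (-80 + 105)*((176 - 39)/(-13 - 33)) = 25*(137/(-46)) = 25*(137*(-1/46)) = 25*(-137/46) = -3425/46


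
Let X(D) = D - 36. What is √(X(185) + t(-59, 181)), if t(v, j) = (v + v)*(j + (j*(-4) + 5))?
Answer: √63633 ≈ 252.26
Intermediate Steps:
X(D) = -36 + D
t(v, j) = 2*v*(5 - 3*j) (t(v, j) = (2*v)*(j + (-4*j + 5)) = (2*v)*(j + (5 - 4*j)) = (2*v)*(5 - 3*j) = 2*v*(5 - 3*j))
√(X(185) + t(-59, 181)) = √((-36 + 185) + 2*(-59)*(5 - 3*181)) = √(149 + 2*(-59)*(5 - 543)) = √(149 + 2*(-59)*(-538)) = √(149 + 63484) = √63633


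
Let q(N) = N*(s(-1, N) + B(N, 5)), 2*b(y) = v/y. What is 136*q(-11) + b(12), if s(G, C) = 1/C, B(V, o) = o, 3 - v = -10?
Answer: -176243/24 ≈ -7343.5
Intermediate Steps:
v = 13 (v = 3 - 1*(-10) = 3 + 10 = 13)
b(y) = 13/(2*y) (b(y) = (13/y)/2 = 13/(2*y))
q(N) = N*(5 + 1/N) (q(N) = N*(1/N + 5) = N*(5 + 1/N))
136*q(-11) + b(12) = 136*(1 + 5*(-11)) + (13/2)/12 = 136*(1 - 55) + (13/2)*(1/12) = 136*(-54) + 13/24 = -7344 + 13/24 = -176243/24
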